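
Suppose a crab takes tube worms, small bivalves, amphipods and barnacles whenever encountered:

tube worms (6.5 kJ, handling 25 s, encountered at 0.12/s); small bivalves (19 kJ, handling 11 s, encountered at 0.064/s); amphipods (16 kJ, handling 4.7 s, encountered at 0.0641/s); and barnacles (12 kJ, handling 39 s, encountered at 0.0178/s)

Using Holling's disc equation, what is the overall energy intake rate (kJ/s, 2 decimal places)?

0.57 kJ/s

Energy encountered per unit search time: 0.12×6.5 + 0.064×19 + 0.0641×16 + 0.0178×12 = 3.235 kJ/s.
Handling time per unit search time: 0.12×25 + 0.064×11 + 0.0641×4.7 + 0.0178×39 = 4.699.
Rate = 3.235/(1 + 4.699) = 0.5676 kJ/s.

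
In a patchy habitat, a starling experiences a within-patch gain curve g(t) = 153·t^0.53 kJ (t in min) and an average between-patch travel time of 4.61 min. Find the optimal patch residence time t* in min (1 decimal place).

Optimal t* satisfies g'(t*) = g(t*)/(T + t*).
g'(t) = 0.53·153·t^-0.47. Setting 0.53·153·t^-0.47 = 153·t^0.53/(4.61+t) gives 0.53(4.61+t) = t, so 0.47·t = 0.53×4.61.
t* = 0.53×4.61/0.47 = 5.199 min.

5.2 min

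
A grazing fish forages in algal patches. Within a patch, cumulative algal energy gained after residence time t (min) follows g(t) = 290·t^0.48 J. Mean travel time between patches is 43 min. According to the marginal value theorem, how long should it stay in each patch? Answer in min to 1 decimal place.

39.7 min

Optimal t* satisfies g'(t*) = g(t*)/(T + t*).
g'(t) = 0.48·290·t^-0.52. Setting 0.48·290·t^-0.52 = 290·t^0.48/(43+t) gives 0.48(43+t) = t, so 0.52·t = 0.48×43.
t* = 0.48×43/0.52 = 39.69 min.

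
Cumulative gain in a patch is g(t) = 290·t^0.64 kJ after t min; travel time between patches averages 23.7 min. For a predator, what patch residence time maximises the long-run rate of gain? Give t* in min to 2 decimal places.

By the marginal value theorem, leave when the instantaneous gain rate g'(t) equals the habitat-wide average g(t)/(T + t).
g'(t) = 0.64·290·t^-0.36. Setting 0.64·290·t^-0.36 = 290·t^0.64/(23.7+t) gives 0.64(23.7+t) = t, so 0.36·t = 0.64×23.7.
t* = 0.64×23.7/0.36 = 42.13 min.

42.13 min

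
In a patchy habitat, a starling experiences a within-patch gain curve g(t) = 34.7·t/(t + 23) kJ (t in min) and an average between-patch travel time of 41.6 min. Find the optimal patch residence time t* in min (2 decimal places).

30.93 min

Maximise g(t)/(T+t): set derivative to zero → g'(t)(T+t) = g(t).
g'(t) = 34.7·23/(t + 23)². Setting 34.7·23/(t+23)² = 34.7t/[(t+23)(41.6+t)] gives 23(41.6+t) = t(t+23), so t² = 23×41.6 = 956.8.
t* = √956.8 = 30.93 min.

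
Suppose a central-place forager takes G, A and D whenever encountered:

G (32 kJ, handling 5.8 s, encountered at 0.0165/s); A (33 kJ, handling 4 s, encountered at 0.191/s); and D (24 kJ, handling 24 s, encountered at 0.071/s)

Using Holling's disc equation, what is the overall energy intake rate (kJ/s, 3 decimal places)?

Energy encountered per unit search time: 0.0165×32 + 0.191×33 + 0.071×24 = 8.535 kJ/s.
Handling time per unit search time: 0.0165×5.8 + 0.191×4 + 0.071×24 = 2.564.
Rate = 8.535/(1 + 2.564) = 2.395 kJ/s.

2.395 kJ/s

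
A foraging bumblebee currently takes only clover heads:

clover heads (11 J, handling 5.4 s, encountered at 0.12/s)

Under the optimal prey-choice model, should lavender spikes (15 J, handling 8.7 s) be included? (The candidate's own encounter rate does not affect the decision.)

On clover heads alone, R = ΣλE/(1+Σλh) = 1.32/1.648 = 0.801 J/s.
lavender spikes: E/h = 15/8.7 = 1.724 J/s.
1.724 > 0.801, so adding lavender spikes raises the average — include it.

Yes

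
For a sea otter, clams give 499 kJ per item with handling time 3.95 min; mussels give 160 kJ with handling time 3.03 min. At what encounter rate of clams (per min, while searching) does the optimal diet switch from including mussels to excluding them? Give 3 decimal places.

0.182 per min

Drop mussels once their profitability E₂/h₂ falls below the rate achievable on clams alone: E₂/h₂ = λE₁/(1 + λh₁).
Solve for λ: λE₁h₂ = E₂(1 + λh₁) → λ(E₁h₂ − E₂h₁) = E₂ → λ = E₂/(E₁h₂ − E₂h₁).
λ = 160/(499×3.03 − 160×3.95) = 160/880 = 0.1818 per min.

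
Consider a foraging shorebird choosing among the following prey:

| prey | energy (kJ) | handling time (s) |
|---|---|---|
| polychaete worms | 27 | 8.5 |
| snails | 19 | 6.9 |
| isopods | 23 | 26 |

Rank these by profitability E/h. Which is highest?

In descending order of E/h:
polychaete worms: 27/8.5 = 3.18 kJ/s
snails: 19/6.9 = 2.75 kJ/s
isopods: 23/26 = 0.885 kJ/s

polychaete worms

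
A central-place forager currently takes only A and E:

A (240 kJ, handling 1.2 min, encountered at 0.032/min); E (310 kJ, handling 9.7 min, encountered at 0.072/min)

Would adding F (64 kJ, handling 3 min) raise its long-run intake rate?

On A and E alone, R = ΣλE/(1+Σλh) = 30/1.737 = 17.27 kJ/min.
Profitability of F: 64/3 = 21.33 kJ/min.
21.33 > 17.27, so adding F raises the average — include it.

Yes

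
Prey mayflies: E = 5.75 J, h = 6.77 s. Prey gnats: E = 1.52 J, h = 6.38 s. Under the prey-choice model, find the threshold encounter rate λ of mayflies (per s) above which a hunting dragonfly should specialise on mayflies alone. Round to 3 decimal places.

0.058 per s

The zero-one rule: include gnats iff E₂/h₂ > λE₁/(1+λh₁). Equality gives the switch point.
λE₁h₂ = E₂ + λE₂h₁ ⇒ λ = E₂/(E₁h₂ − E₂h₁) = 1.52/(36.69 − 10.29) = 0.05759 per s.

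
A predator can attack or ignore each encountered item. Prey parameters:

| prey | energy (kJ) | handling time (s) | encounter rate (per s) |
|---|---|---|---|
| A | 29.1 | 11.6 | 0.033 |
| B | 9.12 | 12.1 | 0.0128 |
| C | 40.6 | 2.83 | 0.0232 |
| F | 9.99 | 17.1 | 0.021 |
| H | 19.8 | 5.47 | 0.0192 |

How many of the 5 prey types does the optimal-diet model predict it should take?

Profitabilities (E/h, kJ/s): C 14.3, H 3.62, A 2.51, B 0.754, F 0.584. Add prey in this order while the next type's profitability exceeds the intake rate on those already taken.
Rate on top 1: 0.8839. H: 3.62 > 0.8839 → include.
Rate on top 2: 1.129. A: 2.51 > 1.129 → include.
Rate on top 3: 1.469. B: 0.754 < 1.469 → exclude; stop.
Optimal diet: C, H, A — 3 of 5 types.

3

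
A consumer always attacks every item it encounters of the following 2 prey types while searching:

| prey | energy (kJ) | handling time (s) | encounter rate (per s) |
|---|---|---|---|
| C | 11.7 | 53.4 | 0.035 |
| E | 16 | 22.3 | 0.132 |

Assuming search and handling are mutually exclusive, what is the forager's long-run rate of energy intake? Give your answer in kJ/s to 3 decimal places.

R = Σλ_iE_i / (1 + Σλ_ih_i)
Numerator: 0.035×11.7 + 0.132×16 = 2.522
Denominator: 1 + 0.035×53.4 + 0.132×22.3 = 5.813
R = 2.522/5.813 = 0.4338 kJ/s

0.434 kJ/s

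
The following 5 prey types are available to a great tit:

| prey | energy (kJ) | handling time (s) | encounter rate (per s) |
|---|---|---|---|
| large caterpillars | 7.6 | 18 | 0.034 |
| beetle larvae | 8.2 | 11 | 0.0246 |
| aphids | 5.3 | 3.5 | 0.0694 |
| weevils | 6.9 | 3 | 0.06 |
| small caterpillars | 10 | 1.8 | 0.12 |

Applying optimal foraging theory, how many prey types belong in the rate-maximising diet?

3

Rank by E/h (kJ/s): small caterpillars 5.56, weevils 2.3, aphids 1.51, beetle larvae 0.745, large caterpillars 0.422. Include each in turn until the next type's E/h falls below the running intake rate.
Rate on top 1: 0.9868. weevils: 2.3 > 0.9868 → include.
Rate on top 2: 1.156. aphids: 1.51 > 1.156 → include.
Rate on top 3: 1.209. beetle larvae: 0.745 < 1.209 → exclude; stop.
Optimal diet: small caterpillars, weevils, aphids — 3 of 5 types.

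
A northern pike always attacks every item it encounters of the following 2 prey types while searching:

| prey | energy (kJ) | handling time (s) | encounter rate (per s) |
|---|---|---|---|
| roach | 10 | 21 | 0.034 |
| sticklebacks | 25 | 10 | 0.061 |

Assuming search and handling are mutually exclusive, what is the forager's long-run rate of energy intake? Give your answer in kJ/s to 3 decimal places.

0.802 kJ/s

R = (0.034×10 + 0.061×25) / (1 + 0.034×21 + 0.061×10) = 1.865/2.324 = 0.8025 kJ/s.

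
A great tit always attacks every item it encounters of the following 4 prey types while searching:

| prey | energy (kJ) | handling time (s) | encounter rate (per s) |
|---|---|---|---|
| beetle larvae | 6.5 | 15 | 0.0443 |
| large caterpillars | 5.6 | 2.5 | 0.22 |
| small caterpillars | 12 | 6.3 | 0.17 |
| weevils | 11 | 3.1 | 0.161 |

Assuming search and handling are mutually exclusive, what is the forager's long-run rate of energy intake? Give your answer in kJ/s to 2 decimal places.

1.41 kJ/s

R = Σλ_iE_i / (1 + Σλ_ih_i)
Numerator: 0.0443×6.5 + 0.22×5.6 + 0.17×12 + 0.161×11 = 5.331
Denominator: 1 + 0.0443×15 + 0.22×2.5 + 0.17×6.3 + 0.161×3.1 = 3.785
R = 5.331/3.785 = 1.409 kJ/s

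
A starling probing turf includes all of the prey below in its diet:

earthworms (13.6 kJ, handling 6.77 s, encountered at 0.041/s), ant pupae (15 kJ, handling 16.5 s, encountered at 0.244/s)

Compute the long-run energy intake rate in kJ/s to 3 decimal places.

0.795 kJ/s

R = (0.041×13.6 + 0.244×15) / (1 + 0.041×6.77 + 0.244×16.5) = 4.218/5.304 = 0.7952 kJ/s.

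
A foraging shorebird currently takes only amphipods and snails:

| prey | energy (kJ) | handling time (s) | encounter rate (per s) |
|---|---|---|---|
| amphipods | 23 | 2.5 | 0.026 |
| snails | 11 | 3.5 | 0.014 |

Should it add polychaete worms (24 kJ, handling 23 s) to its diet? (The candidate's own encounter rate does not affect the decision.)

Yes

Current rate: (0.026×23 + 0.014×11)/(1 + 0.026×2.5 + 0.014×3.5) = 0.675 kJ/s.
Profitability of polychaete worms: 24/23 = 1.043 kJ/s.
Since 1.043 > R, including polychaete worms increases the long-run rate.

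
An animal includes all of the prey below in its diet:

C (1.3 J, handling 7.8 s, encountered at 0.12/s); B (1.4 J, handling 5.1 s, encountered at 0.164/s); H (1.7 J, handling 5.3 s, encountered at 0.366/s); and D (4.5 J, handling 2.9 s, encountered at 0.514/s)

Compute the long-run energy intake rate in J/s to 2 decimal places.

R = Σλ_iE_i / (1 + Σλ_ih_i)
Numerator: 0.12×1.3 + 0.164×1.4 + 0.366×1.7 + 0.514×4.5 = 3.321
Denominator: 1 + 0.12×7.8 + 0.164×5.1 + 0.366×5.3 + 0.514×2.9 = 6.203
R = 3.321/6.203 = 0.5354 J/s

0.54 J/s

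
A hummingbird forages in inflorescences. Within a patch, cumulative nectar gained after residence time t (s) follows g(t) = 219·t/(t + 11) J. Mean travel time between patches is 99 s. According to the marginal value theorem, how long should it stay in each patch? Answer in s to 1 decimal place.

Maximise g(t)/(T+t): set derivative to zero → g'(t)(T+t) = g(t).
g'(t) = 219·11/(t + 11)². Setting 219·11/(t+11)² = 219t/[(t+11)(99+t)] gives 11(99+t) = t(t+11), so t² = 11×99 = 1089.
t* = √1089 = 33 s.

33.0 s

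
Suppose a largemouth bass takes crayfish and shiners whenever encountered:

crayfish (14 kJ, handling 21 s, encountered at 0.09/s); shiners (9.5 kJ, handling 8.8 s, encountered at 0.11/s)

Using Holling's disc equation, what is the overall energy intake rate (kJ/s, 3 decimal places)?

R = (0.09×14 + 0.11×9.5) / (1 + 0.09×21 + 0.11×8.8) = 2.305/3.858 = 0.5975 kJ/s.

0.597 kJ/s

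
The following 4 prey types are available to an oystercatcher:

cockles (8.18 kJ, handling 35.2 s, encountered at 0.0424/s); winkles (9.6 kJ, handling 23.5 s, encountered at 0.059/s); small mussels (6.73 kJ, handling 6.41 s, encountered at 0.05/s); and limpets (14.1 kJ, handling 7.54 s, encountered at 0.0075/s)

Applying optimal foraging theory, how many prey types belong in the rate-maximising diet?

3

E/h in descending order: limpets 1.87, small mussels 1.05, winkles 0.409, cockles 0.232 kJ/s. The optimal diet is the largest prefix of this list for which every included type satisfies E_i/h_i > R on the types above it.
Rate on top 1: 0.1001. small mussels: 1.05 > 0.1001 → include.
Rate on top 2: 0.3212. winkles: 0.409 > 0.3212 → include.
Rate on top 3: 0.365. cockles: 0.232 < 0.365 → exclude; stop.
Optimal diet: limpets, small mussels, winkles — 3 of 4 types.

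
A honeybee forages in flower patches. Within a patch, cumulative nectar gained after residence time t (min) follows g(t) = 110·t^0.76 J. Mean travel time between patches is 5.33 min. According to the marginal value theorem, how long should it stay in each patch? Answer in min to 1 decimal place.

16.9 min

Optimal t* satisfies g'(t*) = g(t*)/(T + t*).
g'(t) = 0.76·110·t^-0.24. Setting 0.76·110·t^-0.24 = 110·t^0.76/(5.33+t) gives 0.76(5.33+t) = t, so 0.24·t = 0.76×5.33.
t* = 0.76×5.33/0.24 = 16.88 min.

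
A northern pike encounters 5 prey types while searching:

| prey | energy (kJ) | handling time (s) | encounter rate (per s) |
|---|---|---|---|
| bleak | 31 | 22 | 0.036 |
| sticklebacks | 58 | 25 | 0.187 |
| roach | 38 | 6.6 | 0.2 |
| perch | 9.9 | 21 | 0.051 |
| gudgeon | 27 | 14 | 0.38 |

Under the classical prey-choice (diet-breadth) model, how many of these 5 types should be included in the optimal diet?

1

E/h in descending order: roach 5.76, sticklebacks 2.32, gudgeon 1.93, bleak 1.41, perch 0.471 kJ/s. The optimal diet is the largest prefix of this list for which every included type satisfies E_i/h_i > R on the types above it.
Rate on top 1: 3.276. sticklebacks: 2.32 < 3.276 → exclude; stop.
Optimal diet: roach — 1 of 5 types.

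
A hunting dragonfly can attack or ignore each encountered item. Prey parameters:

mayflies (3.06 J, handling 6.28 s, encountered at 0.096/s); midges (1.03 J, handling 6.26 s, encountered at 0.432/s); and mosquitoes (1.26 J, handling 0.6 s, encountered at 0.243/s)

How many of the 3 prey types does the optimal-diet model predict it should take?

2

Rank by E/h (J/s): mosquitoes 2.1, mayflies 0.487, midges 0.165. Include each in turn until the next type's E/h falls below the running intake rate.
Rate on top 1: 0.2672. mayflies: 0.487 > 0.2672 → include.
Rate on top 2: 0.3431. midges: 0.165 < 0.3431 → exclude; stop.
Optimal diet: mosquitoes, mayflies — 2 of 3 types.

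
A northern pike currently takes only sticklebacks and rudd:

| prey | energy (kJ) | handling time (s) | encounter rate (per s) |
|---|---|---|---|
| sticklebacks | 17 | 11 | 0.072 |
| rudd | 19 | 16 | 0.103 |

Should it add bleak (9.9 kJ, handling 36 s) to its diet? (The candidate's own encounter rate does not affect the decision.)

Intake rate on the current diet: R = (0.072×17 + 0.103×19) / (1 + 0.072×11 + 0.103×16) = 3.181/3.44 = 0.9247 kJ/s.
Profitability of bleak: 9.9/36 = 0.275 kJ/s.
0.275 < 0.9247, so adding bleak would lower the average — exclude it.

No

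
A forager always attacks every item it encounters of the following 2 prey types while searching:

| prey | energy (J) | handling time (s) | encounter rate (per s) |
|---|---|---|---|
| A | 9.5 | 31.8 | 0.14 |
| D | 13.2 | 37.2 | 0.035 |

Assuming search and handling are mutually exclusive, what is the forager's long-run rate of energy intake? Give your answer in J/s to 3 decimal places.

0.265 J/s

R = Σλ_iE_i / (1 + Σλ_ih_i)
Numerator: 0.14×9.5 + 0.035×13.2 = 1.792
Denominator: 1 + 0.14×31.8 + 0.035×37.2 = 6.754
R = 1.792/6.754 = 0.2653 J/s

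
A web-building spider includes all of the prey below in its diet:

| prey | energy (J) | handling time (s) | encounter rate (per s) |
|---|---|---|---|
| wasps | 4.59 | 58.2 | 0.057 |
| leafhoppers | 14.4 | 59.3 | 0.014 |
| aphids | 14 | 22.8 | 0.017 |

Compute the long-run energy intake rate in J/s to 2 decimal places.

Energy encountered per unit search time: 0.057×4.59 + 0.014×14.4 + 0.017×14 = 0.7012 J/s.
Handling time per unit search time: 0.057×58.2 + 0.014×59.3 + 0.017×22.8 = 4.535.
Rate = 0.7012/(1 + 4.535) = 0.1267 J/s.

0.13 J/s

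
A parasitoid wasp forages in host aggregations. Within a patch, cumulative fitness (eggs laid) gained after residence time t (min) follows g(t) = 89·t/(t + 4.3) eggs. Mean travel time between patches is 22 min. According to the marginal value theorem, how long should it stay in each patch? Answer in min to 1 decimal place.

9.7 min

Maximise g(t)/(T+t): set derivative to zero → g'(t)(T+t) = g(t).
g'(t) = 89·4.3/(t + 4.3)². Setting 89·4.3/(t+4.3)² = 89t/[(t+4.3)(22+t)] gives 4.3(22+t) = t(t+4.3), so t² = 4.3×22 = 94.6.
t* = √94.6 = 9.726 min.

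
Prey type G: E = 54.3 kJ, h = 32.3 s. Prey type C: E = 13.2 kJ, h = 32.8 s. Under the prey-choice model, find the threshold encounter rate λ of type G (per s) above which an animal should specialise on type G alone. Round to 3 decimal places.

At the threshold, the rate on type G alone equals the profitability of type C: λ·54.3/(1 + λ·32.3) = 13.2/32.8 = 0.4024.
Rearranging, λ(54.3 − 0.4024×32.3) = 0.4024, so λ = 0.4024/41.3 = 0.009744 per s.

0.010 per s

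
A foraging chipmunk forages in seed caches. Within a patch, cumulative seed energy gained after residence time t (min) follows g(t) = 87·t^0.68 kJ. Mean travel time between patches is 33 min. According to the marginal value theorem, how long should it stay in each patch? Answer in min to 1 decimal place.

70.1 min

Maximise g(t)/(T+t): set derivative to zero → g'(t)(T+t) = g(t).
g'(t) = 0.68·87·t^-0.32. Setting 0.68·87·t^-0.32 = 87·t^0.68/(33+t) gives 0.68(33+t) = t, so 0.32·t = 0.68×33.
t* = 0.68×33/0.32 = 70.13 min.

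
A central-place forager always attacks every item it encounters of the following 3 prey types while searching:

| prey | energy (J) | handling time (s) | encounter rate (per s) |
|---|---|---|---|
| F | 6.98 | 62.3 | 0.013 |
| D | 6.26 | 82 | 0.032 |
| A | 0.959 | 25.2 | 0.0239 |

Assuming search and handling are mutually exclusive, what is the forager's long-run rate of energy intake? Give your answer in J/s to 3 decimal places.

Energy encountered per unit search time: 0.013×6.98 + 0.032×6.26 + 0.0239×0.959 = 0.314 J/s.
Handling time per unit search time: 0.013×62.3 + 0.032×82 + 0.0239×25.2 = 4.036.
Rate = 0.314/(1 + 4.036) = 0.06234 J/s.

0.062 J/s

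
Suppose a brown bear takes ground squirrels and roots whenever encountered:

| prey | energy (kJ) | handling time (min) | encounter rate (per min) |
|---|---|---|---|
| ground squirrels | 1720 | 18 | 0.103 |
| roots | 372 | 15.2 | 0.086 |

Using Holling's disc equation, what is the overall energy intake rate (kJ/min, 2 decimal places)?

R = (0.103×1720 + 0.086×372) / (1 + 0.103×18 + 0.086×15.2) = 209.2/4.161 = 50.26 kJ/min.

50.26 kJ/min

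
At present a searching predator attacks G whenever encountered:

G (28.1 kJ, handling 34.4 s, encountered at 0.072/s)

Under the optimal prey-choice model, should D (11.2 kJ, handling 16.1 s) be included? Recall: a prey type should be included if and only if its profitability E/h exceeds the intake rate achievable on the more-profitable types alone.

Yes

Intake rate on the current diet: R = (0.072×28.1) / (1 + 0.072×34.4) = 2.023/3.477 = 0.5819 kJ/s.
D: E/h = 11.2/16.1 = 0.6957 kJ/s.
0.6957 > 0.5819, so adding D raises the average — include it.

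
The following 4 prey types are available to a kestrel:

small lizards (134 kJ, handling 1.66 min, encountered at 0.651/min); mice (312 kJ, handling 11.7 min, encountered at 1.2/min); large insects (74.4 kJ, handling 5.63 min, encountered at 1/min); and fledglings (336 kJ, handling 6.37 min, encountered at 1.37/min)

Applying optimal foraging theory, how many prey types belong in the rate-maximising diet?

2

Rank by E/h (kJ/min): small lizards 80.7, fledglings 52.7, mice 26.7, large insects 13.2. Include each in turn until the next type's E/h falls below the running intake rate.
Rate on top 1: 41.93. fledglings: 52.7 > 41.93 → include.
Rate on top 2: 50.66. mice: 26.7 < 50.66 → exclude; stop.
Optimal diet: small lizards, fledglings — 2 of 4 types.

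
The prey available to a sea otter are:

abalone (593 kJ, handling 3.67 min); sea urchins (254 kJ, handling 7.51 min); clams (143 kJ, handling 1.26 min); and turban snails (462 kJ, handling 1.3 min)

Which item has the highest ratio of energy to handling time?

Profitability E/h (kJ/min): abalone = 593/3.67 = 162, sea urchins = 254/7.51 = 33.8, clams = 143/1.26 = 113, turban snails = 462/1.3 = 355.
Ranked: turban snails > abalone > clams > sea urchins.

turban snails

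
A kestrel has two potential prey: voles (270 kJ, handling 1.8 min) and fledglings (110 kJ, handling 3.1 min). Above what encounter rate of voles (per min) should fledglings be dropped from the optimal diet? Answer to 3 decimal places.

The zero-one rule: include fledglings iff E₂/h₂ > λE₁/(1+λh₁). Equality gives the switch point.
λE₁h₂ = E₂ + λE₂h₁ ⇒ λ = E₂/(E₁h₂ − E₂h₁) = 110/(837 − 198) = 0.1721 per min.

0.172 per min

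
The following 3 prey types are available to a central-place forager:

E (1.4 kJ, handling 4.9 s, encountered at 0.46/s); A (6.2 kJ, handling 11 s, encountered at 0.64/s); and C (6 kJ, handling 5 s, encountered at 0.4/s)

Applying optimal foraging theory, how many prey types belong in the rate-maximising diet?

Rank by E/h (kJ/s): C 1.2, A 0.564, E 0.286. Include each in turn until the next type's E/h falls below the running intake rate.
Rate on top 1: 0.8. A: 0.564 < 0.8 → exclude; stop.
Optimal diet: C — 1 of 3 types.

1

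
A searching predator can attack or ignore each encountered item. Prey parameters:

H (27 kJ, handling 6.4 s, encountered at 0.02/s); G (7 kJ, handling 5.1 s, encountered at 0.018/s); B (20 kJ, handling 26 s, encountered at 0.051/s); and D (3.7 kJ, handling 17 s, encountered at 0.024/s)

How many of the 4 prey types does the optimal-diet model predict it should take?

3

Rank by E/h (kJ/s): H 4.22, G 1.37, B 0.769, D 0.218. Include each in turn until the next type's E/h falls below the running intake rate.
Rate on top 1: 0.4787. G: 1.37 > 0.4787 → include.
Rate on top 2: 0.546. B: 0.769 > 0.546 → include.
Rate on top 3: 0.6623. D: 0.218 < 0.6623 → exclude; stop.
Optimal diet: H, G, B — 3 of 4 types.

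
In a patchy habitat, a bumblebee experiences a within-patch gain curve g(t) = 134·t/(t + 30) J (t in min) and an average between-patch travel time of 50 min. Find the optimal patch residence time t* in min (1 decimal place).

38.7 min

Optimal t* satisfies g'(t*) = g(t*)/(T + t*).
g'(t) = 134·30/(t + 30)². Setting 134·30/(t+30)² = 134t/[(t+30)(50+t)] gives 30(50+t) = t(t+30), so t² = 30×50 = 1500.
t* = √1500 = 38.73 min.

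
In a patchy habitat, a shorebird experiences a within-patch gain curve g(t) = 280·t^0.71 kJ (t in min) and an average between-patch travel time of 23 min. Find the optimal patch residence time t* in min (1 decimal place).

56.3 min

By the marginal value theorem, leave when the instantaneous gain rate g'(t) equals the habitat-wide average g(t)/(T + t).
g'(t) = 0.71·280·t^-0.29. Setting 0.71·280·t^-0.29 = 280·t^0.71/(23+t) gives 0.71(23+t) = t, so 0.29·t = 0.71×23.
t* = 0.71×23/0.29 = 56.31 min.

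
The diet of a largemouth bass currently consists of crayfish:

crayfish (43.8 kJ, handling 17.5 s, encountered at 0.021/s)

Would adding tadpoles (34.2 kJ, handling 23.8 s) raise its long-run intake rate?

Yes

Intake rate on the current diet: R = (0.021×43.8) / (1 + 0.021×17.5) = 0.9198/1.368 = 0.6726 kJ/s.
tadpoles: E/h = 34.2/23.8 = 1.437 kJ/s.
Since 1.437 > R, including tadpoles increases the long-run rate.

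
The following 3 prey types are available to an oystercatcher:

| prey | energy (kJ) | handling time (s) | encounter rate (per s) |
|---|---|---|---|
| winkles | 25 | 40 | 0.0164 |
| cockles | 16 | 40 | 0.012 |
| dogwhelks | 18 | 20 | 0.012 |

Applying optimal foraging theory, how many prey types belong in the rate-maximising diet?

Profitabilities (E/h, kJ/s): dogwhelks 0.9, winkles 0.625, cockles 0.4. Add prey in this order while the next type's profitability exceeds the intake rate on those already taken.
Rate on top 1: 0.1742. winkles: 0.625 > 0.1742 → include.
Rate on top 2: 0.3302. cockles: 0.4 > 0.3302 → include.
Optimal diet: dogwhelks, winkles, cockles — 3 of 3 types.

3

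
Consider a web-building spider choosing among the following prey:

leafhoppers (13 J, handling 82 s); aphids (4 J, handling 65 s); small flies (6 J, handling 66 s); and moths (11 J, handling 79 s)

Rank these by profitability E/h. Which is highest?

leafhoppers

In descending order of E/h:
leafhoppers: 13/82 = 0.159 J/s
moths: 11/79 = 0.139 J/s
small flies: 6/66 = 0.0909 J/s
aphids: 4/65 = 0.0615 J/s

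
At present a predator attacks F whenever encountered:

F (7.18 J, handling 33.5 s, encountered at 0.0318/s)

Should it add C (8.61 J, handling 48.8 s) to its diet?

Yes

Current rate: (0.0318×7.18)/(1 + 0.0318×33.5) = 0.1106 J/s.
Profitability of C: 8.61/48.8 = 0.1764 J/s.
0.1764 > 0.1106, so adding C raises the average — include it.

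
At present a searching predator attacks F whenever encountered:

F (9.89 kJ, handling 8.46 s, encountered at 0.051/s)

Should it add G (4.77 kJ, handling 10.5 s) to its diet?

Yes

Current rate: (0.051×9.89)/(1 + 0.051×8.46) = 0.3524 kJ/s.
Profitability of G: 4.77/10.5 = 0.4543 kJ/s.
0.4543 > 0.3524, so adding G raises the average — include it.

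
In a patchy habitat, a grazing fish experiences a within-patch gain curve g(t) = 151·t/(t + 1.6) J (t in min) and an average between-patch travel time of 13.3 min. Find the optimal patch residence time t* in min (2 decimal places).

4.61 min

Maximise g(t)/(T+t): set derivative to zero → g'(t)(T+t) = g(t).
g'(t) = 151·1.6/(t + 1.6)². Setting 151·1.6/(t+1.6)² = 151t/[(t+1.6)(13.3+t)] gives 1.6(13.3+t) = t(t+1.6), so t² = 1.6×13.3 = 21.28.
t* = √21.28 = 4.613 min.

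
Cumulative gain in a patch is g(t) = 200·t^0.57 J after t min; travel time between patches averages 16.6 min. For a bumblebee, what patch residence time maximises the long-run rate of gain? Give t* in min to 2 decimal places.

22.00 min

By the marginal value theorem, leave when the instantaneous gain rate g'(t) equals the habitat-wide average g(t)/(T + t).
g'(t) = 0.57·200·t^-0.43. Setting 0.57·200·t^-0.43 = 200·t^0.57/(16.6+t) gives 0.57(16.6+t) = t, so 0.43·t = 0.57×16.6.
t* = 0.57×16.6/0.43 = 22 min.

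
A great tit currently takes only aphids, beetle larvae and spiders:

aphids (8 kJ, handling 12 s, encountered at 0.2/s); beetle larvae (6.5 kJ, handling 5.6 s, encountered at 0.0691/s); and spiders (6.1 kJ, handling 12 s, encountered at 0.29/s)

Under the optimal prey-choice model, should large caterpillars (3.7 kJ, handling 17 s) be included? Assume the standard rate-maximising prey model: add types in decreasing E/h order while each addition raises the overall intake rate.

No

On aphids, beetle larvae and spiders alone, R = ΣλE/(1+Σλh) = 3.818/7.267 = 0.5254 kJ/s.
Profitability of large caterpillars: 3.7/17 = 0.2176 kJ/s.
Since 0.2176 < R, time spent handling large caterpillars is better spent searching.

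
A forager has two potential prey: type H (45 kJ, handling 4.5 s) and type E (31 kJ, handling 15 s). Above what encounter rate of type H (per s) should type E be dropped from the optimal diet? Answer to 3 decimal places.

The zero-one rule: include type E iff E₂/h₂ > λE₁/(1+λh₁). Equality gives the switch point.
λE₁h₂ = E₂ + λE₂h₁ ⇒ λ = E₂/(E₁h₂ − E₂h₁) = 31/(675 − 139.5) = 0.05789 per s.

0.058 per s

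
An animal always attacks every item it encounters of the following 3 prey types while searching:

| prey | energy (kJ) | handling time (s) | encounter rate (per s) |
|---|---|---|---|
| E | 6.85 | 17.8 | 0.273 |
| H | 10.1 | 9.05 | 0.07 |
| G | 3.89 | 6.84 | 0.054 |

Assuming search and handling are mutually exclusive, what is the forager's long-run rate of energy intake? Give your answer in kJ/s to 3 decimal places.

R = (0.273×6.85 + 0.07×10.1 + 0.054×3.89) / (1 + 0.273×17.8 + 0.07×9.05 + 0.054×6.84) = 2.787/6.862 = 0.4062 kJ/s.

0.406 kJ/s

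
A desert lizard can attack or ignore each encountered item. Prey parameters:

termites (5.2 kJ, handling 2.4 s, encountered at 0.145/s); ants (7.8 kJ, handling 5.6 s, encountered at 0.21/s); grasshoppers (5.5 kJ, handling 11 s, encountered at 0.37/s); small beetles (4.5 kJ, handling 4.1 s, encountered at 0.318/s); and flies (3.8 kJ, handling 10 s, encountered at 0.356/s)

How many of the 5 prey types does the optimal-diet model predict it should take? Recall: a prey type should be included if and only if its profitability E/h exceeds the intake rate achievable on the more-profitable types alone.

3

E/h in descending order: termites 2.17, ants 1.39, small beetles 1.1, grasshoppers 0.5, flies 0.38 kJ/s. The optimal diet is the largest prefix of this list for which every included type satisfies E_i/h_i > R on the types above it.
Rate on top 1: 0.5593. ants: 1.39 > 0.5593 → include.
Rate on top 2: 0.9477. small beetles: 1.1 > 0.9477 → include.
Rate on top 3: 0.9987. grasshoppers: 0.5 < 0.9987 → exclude; stop.
Optimal diet: termites, ants, small beetles — 3 of 5 types.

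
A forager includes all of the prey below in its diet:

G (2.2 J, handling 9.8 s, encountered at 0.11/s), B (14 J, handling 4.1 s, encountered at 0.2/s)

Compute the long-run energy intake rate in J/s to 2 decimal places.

1.05 J/s

R = (0.11×2.2 + 0.2×14) / (1 + 0.11×9.8 + 0.2×4.1) = 3.042/2.898 = 1.05 J/s.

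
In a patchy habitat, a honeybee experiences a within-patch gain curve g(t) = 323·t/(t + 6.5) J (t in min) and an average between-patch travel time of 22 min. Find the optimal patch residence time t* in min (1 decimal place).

12.0 min

Optimal t* satisfies g'(t*) = g(t*)/(T + t*).
g'(t) = 323·6.5/(t + 6.5)². Setting 323·6.5/(t+6.5)² = 323t/[(t+6.5)(22+t)] gives 6.5(22+t) = t(t+6.5), so t² = 6.5×22 = 143.
t* = √143 = 11.96 min.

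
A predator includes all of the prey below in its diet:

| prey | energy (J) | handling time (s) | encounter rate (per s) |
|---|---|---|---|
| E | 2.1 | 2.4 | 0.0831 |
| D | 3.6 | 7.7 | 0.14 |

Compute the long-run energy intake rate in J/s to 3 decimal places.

0.298 J/s

R = Σλ_iE_i / (1 + Σλ_ih_i)
Numerator: 0.0831×2.1 + 0.14×3.6 = 0.6785
Denominator: 1 + 0.0831×2.4 + 0.14×7.7 = 2.277
R = 0.6785/2.277 = 0.2979 J/s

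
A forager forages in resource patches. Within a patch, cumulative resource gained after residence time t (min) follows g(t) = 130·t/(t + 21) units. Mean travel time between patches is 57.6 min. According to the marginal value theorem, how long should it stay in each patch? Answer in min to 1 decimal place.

34.8 min

Optimal t* satisfies g'(t*) = g(t*)/(T + t*).
g'(t) = 130·21/(t + 21)². Setting 130·21/(t+21)² = 130t/[(t+21)(57.6+t)] gives 21(57.6+t) = t(t+21), so t² = 21×57.6 = 1210.
t* = √1210 = 34.78 min.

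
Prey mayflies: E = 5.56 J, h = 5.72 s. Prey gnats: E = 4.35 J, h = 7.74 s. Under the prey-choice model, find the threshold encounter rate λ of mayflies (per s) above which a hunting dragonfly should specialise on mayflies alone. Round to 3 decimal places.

At the threshold, the rate on mayflies alone equals the profitability of gnats: λ·5.56/(1 + λ·5.72) = 4.35/7.74 = 0.562.
Rearranging, λ(5.56 − 0.562×5.72) = 0.562, so λ = 0.562/2.345 = 0.2396 per s.

0.240 per s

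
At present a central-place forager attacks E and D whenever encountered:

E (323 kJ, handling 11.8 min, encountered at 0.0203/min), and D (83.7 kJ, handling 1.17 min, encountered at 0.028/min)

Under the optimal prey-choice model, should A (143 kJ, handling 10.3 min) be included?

Yes

Intake rate on the current diet: R = (0.0203×323 + 0.028×83.7) / (1 + 0.0203×11.8 + 0.028×1.17) = 8.901/1.272 = 6.996 kJ/min.
A: E/h = 143/10.3 = 13.88 kJ/min.
13.88 > 6.996, so adding A raises the average — include it.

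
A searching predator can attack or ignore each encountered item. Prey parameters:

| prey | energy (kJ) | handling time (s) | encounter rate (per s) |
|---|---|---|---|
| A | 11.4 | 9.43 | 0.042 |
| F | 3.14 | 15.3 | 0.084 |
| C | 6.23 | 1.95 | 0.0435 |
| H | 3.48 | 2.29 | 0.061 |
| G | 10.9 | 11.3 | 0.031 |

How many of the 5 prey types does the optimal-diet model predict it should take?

4

Profitabilities (E/h, kJ/s): C 3.19, H 1.52, A 1.21, G 0.965, F 0.205. Add prey in this order while the next type's profitability exceeds the intake rate on those already taken.
Rate on top 1: 0.2498. H: 1.52 > 0.2498 → include.
Rate on top 2: 0.3947. A: 1.21 > 0.3947 → include.
Rate on top 3: 0.5937. G: 0.965 > 0.5937 → include.
Rate on top 4: 0.6596. F: 0.205 < 0.6596 → exclude; stop.
Optimal diet: C, H, A, G — 4 of 5 types.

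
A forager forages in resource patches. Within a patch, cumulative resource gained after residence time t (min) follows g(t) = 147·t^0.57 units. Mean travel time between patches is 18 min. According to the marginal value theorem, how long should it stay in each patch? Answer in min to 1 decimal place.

Optimal t* satisfies g'(t*) = g(t*)/(T + t*).
g'(t) = 0.57·147·t^-0.43. Setting 0.57·147·t^-0.43 = 147·t^0.57/(18+t) gives 0.57(18+t) = t, so 0.43·t = 0.57×18.
t* = 0.57×18/0.43 = 23.86 min.

23.9 min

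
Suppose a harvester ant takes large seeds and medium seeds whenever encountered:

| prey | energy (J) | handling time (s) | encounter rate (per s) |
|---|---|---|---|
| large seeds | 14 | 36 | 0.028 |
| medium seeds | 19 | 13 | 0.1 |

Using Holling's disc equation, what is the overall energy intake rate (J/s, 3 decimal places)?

0.693 J/s

Energy encountered per unit search time: 0.028×14 + 0.1×19 = 2.292 J/s.
Handling time per unit search time: 0.028×36 + 0.1×13 = 2.308.
Rate = 2.292/(1 + 2.308) = 0.6929 J/s.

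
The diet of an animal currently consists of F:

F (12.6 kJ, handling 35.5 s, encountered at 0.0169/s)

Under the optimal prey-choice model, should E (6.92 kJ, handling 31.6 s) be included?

Intake rate on the current diet: R = (0.0169×12.6) / (1 + 0.0169×35.5) = 0.2129/1.6 = 0.1331 kJ/s.
Profitability of E: 6.92/31.6 = 0.219 kJ/s.
Since 0.219 > R, including E increases the long-run rate.

Yes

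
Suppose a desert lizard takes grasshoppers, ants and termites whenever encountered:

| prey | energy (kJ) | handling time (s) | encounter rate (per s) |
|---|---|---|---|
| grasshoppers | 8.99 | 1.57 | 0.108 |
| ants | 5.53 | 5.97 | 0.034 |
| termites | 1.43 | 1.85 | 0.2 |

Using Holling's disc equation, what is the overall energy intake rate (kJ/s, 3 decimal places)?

R = Σλ_iE_i / (1 + Σλ_ih_i)
Numerator: 0.108×8.99 + 0.034×5.53 + 0.2×1.43 = 1.445
Denominator: 1 + 0.108×1.57 + 0.034×5.97 + 0.2×1.85 = 1.743
R = 1.445/1.743 = 0.8292 kJ/s

0.829 kJ/s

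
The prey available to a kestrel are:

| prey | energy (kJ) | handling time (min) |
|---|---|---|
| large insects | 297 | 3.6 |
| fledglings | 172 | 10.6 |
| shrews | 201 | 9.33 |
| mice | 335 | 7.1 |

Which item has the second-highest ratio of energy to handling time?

mice

In descending order of E/h:
large insects: 297/3.6 = 82.5 kJ/min
mice: 335/7.1 = 47.2 kJ/min
shrews: 201/9.33 = 21.5 kJ/min
fledglings: 172/10.6 = 16.2 kJ/min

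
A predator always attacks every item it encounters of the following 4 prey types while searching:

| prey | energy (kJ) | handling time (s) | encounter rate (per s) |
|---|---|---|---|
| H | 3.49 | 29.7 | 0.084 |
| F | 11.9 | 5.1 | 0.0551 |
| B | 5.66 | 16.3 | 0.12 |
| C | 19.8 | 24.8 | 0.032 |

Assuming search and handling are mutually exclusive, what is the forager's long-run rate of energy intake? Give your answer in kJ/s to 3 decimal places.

R = (0.084×3.49 + 0.0551×11.9 + 0.12×5.66 + 0.032×19.8) / (1 + 0.084×29.7 + 0.0551×5.1 + 0.12×16.3 + 0.032×24.8) = 2.262/6.525 = 0.3466 kJ/s.

0.347 kJ/s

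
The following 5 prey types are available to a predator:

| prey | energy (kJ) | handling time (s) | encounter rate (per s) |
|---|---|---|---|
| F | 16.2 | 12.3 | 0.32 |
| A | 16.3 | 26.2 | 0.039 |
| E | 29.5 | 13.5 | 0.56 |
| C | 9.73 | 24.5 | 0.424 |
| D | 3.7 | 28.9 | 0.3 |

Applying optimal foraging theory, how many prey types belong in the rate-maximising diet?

1

E/h in descending order: E 2.19, F 1.32, A 0.622, C 0.397, D 0.128 kJ/s. The optimal diet is the largest prefix of this list for which every included type satisfies E_i/h_i > R on the types above it.
Rate on top 1: 1.93. F: 1.32 < 1.93 → exclude; stop.
Optimal diet: E — 1 of 5 types.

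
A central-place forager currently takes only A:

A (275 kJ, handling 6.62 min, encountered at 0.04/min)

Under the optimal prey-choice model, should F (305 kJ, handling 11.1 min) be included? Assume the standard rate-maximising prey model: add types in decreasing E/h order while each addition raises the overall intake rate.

Intake rate on the current diet: R = (0.04×275) / (1 + 0.04×6.62) = 11/1.265 = 8.697 kJ/min.
F: E/h = 305/11.1 = 27.48 kJ/min.
Since 27.48 > R, including F increases the long-run rate.

Yes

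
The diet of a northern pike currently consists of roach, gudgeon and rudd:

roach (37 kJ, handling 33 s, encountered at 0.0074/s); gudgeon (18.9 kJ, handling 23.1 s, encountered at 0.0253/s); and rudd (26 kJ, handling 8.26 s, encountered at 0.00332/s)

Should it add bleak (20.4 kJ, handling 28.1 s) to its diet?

Yes

Current rate: (0.0074×37 + 0.0253×18.9 + 0.00332×26)/(1 + 0.0074×33 + 0.0253×23.1 + 0.00332×8.26) = 0.4517 kJ/s.
Profitability of bleak: 20.4/28.1 = 0.726 kJ/s.
Since 0.726 > R, including bleak increases the long-run rate.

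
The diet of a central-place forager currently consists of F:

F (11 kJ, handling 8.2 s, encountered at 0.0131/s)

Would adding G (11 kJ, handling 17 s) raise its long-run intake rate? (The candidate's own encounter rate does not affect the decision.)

Current rate: (0.0131×11)/(1 + 0.0131×8.2) = 0.1301 kJ/s.
Profitability of G: 11/17 = 0.6471 kJ/s.
Since 0.6471 > R, including G increases the long-run rate.

Yes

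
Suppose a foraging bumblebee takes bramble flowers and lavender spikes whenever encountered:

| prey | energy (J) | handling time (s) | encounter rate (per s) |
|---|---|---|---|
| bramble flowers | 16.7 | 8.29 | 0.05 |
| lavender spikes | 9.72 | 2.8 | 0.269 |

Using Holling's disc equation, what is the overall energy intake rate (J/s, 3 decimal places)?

1.591 J/s

Energy encountered per unit search time: 0.05×16.7 + 0.269×9.72 = 3.45 J/s.
Handling time per unit search time: 0.05×8.29 + 0.269×2.8 = 1.168.
Rate = 3.45/(1 + 1.168) = 1.591 J/s.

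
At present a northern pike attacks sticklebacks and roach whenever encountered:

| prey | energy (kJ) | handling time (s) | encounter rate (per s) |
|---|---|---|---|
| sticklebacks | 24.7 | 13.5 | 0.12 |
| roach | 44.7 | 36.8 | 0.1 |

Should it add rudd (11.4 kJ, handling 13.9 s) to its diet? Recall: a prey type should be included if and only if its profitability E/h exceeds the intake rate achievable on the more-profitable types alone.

On sticklebacks and roach alone, R = ΣλE/(1+Σλh) = 7.434/6.3 = 1.18 kJ/s.
rudd: E/h = 11.4/13.9 = 0.8201 kJ/s.
Since 0.8201 < R, time spent handling rudd is better spent searching.

No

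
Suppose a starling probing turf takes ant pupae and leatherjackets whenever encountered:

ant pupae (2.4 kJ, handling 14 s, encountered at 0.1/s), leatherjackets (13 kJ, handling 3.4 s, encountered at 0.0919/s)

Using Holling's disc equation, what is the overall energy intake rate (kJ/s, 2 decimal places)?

0.53 kJ/s

R = (0.1×2.4 + 0.0919×13) / (1 + 0.1×14 + 0.0919×3.4) = 1.435/2.712 = 0.5289 kJ/s.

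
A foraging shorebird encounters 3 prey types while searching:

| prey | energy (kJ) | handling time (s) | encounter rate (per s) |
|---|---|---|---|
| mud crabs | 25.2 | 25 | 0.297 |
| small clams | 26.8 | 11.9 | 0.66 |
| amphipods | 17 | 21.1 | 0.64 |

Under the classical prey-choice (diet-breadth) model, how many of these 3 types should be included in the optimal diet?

1

Profitabilities (E/h, kJ/s): small clams 2.25, mud crabs 1.01, amphipods 0.806. Add prey in this order while the next type's profitability exceeds the intake rate on those already taken.
Rate on top 1: 1.998. mud crabs: 1.01 < 1.998 → exclude; stop.
Optimal diet: small clams — 1 of 3 types.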